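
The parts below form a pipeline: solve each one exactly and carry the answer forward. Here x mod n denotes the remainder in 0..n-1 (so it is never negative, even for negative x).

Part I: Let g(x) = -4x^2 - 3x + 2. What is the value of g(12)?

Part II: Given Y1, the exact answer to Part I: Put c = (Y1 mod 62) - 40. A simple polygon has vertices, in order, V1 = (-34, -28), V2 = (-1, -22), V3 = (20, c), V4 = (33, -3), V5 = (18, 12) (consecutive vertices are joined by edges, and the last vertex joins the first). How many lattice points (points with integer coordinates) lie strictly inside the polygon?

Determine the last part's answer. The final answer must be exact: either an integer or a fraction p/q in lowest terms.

1226

Part I: -4*(12)^2 - 3*(12)^1 + 2 = (-576) + (-36) + (2) = -610; answer -610
Part II: Y1 = -610; c = -30; cross terms: (-34*-22 - -1*-28)=720, (-1*-30 - 20*-22)=470, (20*-3 - 33*-30)=930, (33*12 - 18*-3)=450, (18*-28 - -34*12)=-96; twice the area = |2474| = 2474; area = 1237; boundary points = 3 + 1 + 1 + 15 + 4 = 24; strictly interior points = area - boundary/2 + 1 = 1226; answer 1226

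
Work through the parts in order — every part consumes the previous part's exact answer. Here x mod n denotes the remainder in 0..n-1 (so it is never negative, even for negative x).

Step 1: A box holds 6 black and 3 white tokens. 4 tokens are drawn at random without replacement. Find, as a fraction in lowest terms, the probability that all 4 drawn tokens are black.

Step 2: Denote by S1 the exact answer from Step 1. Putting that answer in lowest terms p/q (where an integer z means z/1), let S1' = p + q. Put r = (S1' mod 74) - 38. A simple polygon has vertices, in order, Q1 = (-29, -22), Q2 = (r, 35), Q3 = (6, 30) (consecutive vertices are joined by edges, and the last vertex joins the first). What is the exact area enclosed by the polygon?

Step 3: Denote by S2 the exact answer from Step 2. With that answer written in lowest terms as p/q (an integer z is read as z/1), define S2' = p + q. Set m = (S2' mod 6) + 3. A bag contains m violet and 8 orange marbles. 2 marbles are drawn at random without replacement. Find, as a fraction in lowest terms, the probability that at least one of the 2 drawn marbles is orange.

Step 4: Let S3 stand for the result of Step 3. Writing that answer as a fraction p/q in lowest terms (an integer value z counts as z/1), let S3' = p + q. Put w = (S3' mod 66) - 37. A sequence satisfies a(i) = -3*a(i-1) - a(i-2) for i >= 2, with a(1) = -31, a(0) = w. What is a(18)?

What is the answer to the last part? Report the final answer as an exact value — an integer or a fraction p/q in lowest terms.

Step 1: total draws C(9,4) = 126; favorable C(6,4) = 15; P = 5/42; answer 5/42
Step 2: S1 = 5/42; threaded value p + q = 47; r = 9; cross terms: (-29*35 - 9*-22)=-817, (9*30 - 6*35)=60, (6*-22 - -29*30)=738; twice the area = |-19| = 19; area = 19/2; answer 19/2
Step 3: S2 = 19/2; threaded value p + q = 21; m = 6; total draws C(14,2) = 91; complement C(6,2) = 15; favorable 91 - 15 = 76; P = 76/91; answer 76/91
Step 4: S3 = 76/91; threaded value p + q = 167; w = -2; a(2) = -3*(-31) - 1*(-2) = 95; iterating: a(2)=95, a(3)=-254, a(4)=667, a(5)=-1747, a(6)=4574, a(7)=-11975, a(8)=31351, a(9)=-82078, a(10)=214883, a(11)=-562571, a(12)=1472830, a(13)=-3855919, a(14)=10094927, a(15)=-26428862, a(16)=69191659, a(17)=-181146115, a(18)=474246686; answer 474246686

474246686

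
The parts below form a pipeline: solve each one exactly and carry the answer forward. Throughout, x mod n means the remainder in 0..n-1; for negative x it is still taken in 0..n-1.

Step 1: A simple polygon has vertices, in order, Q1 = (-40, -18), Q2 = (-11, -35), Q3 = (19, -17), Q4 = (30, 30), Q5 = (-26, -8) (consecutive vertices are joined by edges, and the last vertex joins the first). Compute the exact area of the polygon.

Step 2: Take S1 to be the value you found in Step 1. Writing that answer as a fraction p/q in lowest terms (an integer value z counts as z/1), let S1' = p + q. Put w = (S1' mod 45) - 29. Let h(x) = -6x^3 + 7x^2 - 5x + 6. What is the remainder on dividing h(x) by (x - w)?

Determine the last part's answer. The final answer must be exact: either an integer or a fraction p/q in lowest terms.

Step 1: cross terms: (-40*-35 - -11*-18)=1202, (-11*-17 - 19*-35)=852, (19*30 - 30*-17)=1080, (30*-8 - -26*30)=540, (-26*-18 - -40*-8)=148; twice the area = |3822| = 3822; area = 1911; answer 1911
Step 2: S1 = 1911; threaded value p + q = 1912; w = -7; remainder = value at the root: -6*(-7)^3 + 7*(-7)^2 - 5*(-7)^1 + 6 = (2058) + (343) + (35) + (6) = 2442; answer 2442

2442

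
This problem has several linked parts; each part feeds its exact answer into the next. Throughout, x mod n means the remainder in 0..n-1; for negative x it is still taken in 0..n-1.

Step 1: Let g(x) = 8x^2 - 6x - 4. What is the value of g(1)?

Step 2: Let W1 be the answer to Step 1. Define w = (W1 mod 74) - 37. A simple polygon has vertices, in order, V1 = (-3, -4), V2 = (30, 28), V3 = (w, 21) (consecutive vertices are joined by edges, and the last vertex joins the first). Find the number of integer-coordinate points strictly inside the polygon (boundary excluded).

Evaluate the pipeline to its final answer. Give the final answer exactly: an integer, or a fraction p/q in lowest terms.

195

Step 1: 8*(1)^2 - 6*(1)^1 - 4 = (8) + (-6) + (-4) = -2; answer -2
Step 2: W1 = -2; w = 35; cross terms: (-3*28 - 30*-4)=36, (30*21 - 35*28)=-350, (35*-4 - -3*21)=-77; twice the area = |-391| = 391; area = 391/2; boundary points = 1 + 1 + 1 = 3; strictly interior points = area - boundary/2 + 1 = 195; answer 195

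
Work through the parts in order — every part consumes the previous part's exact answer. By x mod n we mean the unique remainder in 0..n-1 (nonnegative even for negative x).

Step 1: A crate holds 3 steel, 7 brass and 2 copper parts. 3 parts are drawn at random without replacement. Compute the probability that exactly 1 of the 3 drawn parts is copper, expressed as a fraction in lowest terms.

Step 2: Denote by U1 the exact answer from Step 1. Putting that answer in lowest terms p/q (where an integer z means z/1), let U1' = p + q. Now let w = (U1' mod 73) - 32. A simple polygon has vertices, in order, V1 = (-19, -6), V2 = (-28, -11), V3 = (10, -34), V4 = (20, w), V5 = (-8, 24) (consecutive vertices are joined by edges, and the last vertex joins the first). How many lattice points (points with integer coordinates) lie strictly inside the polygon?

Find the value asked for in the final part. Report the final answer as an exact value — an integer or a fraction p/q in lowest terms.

1373

Step 1: total draws C(12,3) = 220; favorable C(2,1)*C(10,2) = 90; P = 9/22; answer 9/22
Step 2: U1 = 9/22; threaded value p + q = 31; w = -1; cross terms: (-19*-11 - -28*-6)=41, (-28*-34 - 10*-11)=1062, (10*-1 - 20*-34)=670, (20*24 - -8*-1)=472, (-8*-6 - -19*24)=504; twice the area = |2749| = 2749; area = 2749/2; boundary points = 1 + 1 + 1 + 1 + 1 = 5; strictly interior points = area - boundary/2 + 1 = 1373; answer 1373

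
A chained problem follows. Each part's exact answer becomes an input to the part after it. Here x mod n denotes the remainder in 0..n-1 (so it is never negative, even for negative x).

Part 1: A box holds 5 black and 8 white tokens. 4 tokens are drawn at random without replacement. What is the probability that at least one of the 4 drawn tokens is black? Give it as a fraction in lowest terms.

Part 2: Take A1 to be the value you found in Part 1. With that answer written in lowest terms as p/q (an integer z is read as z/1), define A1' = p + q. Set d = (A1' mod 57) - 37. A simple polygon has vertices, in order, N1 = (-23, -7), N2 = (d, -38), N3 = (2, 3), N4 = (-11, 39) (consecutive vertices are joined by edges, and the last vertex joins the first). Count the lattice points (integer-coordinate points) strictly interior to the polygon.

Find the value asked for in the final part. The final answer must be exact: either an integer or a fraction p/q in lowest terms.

1051

Part 1: total draws C(13,4) = 715; complement C(8,4) = 70; favorable 715 - 70 = 645; P = 129/143; answer 129/143
Part 2: A1 = 129/143; threaded value p + q = 272; d = 7; cross terms: (-23*-38 - 7*-7)=923, (7*3 - 2*-38)=97, (2*39 - -11*3)=111, (-11*-7 - -23*39)=974; twice the area = |2105| = 2105; area = 2105/2; boundary points = 1 + 1 + 1 + 2 = 5; strictly interior points = area - boundary/2 + 1 = 1051; answer 1051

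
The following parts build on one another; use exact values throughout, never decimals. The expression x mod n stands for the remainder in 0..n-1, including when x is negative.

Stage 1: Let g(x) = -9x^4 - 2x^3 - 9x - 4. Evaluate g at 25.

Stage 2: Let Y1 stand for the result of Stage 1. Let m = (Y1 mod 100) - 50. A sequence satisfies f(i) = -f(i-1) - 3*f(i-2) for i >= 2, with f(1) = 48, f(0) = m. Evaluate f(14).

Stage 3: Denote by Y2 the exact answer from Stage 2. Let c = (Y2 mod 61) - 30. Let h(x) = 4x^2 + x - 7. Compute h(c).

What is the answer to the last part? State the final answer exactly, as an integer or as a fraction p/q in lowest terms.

Stage 1: -9*(25)^4 - 2*(25)^3 - 9*(25)^1 - 4 = (-3515625) + (-31250) + (-225) + (-4) = -3547104; answer -3547104
Stage 2: Y1 = -3547104; m = 46; f(2) = -1*(48) - 3*(46) = -186; iterating: f(2)=-186, f(3)=42, f(4)=516, f(5)=-642, f(6)=-906, f(7)=2832, f(8)=-114, f(9)=-8382, f(10)=8724, f(11)=16422, f(12)=-42594, f(13)=-6672, f(14)=134454; answer 134454
Stage 3: Y2 = 134454; c = -20; 4*(-20)^2 + 1*(-20)^1 - 7 = (1600) + (-20) + (-7) = 1573; answer 1573

1573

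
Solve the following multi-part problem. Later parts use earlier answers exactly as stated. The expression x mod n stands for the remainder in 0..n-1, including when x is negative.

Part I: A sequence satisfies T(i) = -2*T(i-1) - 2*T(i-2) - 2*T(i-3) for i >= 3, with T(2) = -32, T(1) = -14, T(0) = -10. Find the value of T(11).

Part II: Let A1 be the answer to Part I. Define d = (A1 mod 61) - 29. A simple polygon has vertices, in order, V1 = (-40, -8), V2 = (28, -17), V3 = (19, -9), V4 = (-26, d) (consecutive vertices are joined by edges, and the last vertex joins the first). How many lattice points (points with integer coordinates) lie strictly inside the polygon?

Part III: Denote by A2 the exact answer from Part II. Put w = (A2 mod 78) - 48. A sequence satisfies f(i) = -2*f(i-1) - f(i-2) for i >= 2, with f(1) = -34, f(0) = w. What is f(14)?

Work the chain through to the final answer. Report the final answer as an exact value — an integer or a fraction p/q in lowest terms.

905

Part I: T(3) = -2*(-32) - 2*(-14) - 2*(-10) = 112; iterating: T(3)=112, T(4)=-132, T(5)=104, T(6)=-168, T(7)=392, T(8)=-656, T(9)=864, T(10)=-1200, T(11)=1984; answer 1984
Part II: A1 = 1984; d = 3; cross terms: (-40*-17 - 28*-8)=904, (28*-9 - 19*-17)=71, (19*3 - -26*-9)=-177, (-26*-8 - -40*3)=328; twice the area = |1126| = 1126; area = 563; boundary points = 1 + 1 + 3 + 1 = 6; strictly interior points = area - boundary/2 + 1 = 561; answer 561
Part III: A2 = 561; w = -33; f(2) = -2*(-34) - 1*(-33) = 101; iterating: f(2)=101, f(3)=-168, f(4)=235, f(5)=-302, f(6)=369, f(7)=-436, f(8)=503, f(9)=-570, f(10)=637, f(11)=-704, f(12)=771, f(13)=-838, f(14)=905; answer 905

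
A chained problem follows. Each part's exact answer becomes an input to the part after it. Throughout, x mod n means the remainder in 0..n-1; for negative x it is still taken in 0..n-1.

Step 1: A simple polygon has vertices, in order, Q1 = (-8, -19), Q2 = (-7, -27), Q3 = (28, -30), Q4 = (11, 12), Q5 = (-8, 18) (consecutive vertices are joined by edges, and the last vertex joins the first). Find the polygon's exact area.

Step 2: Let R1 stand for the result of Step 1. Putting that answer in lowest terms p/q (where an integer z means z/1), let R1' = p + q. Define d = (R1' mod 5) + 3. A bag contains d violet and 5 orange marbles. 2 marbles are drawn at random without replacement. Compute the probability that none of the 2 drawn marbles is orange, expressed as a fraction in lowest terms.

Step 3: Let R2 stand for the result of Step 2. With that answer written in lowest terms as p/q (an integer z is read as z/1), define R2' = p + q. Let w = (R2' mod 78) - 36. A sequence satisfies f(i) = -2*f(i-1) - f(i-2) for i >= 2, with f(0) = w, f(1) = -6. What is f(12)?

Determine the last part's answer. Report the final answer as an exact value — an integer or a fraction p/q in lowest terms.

347

Step 1: cross terms: (-8*-27 - -7*-19)=83, (-7*-30 - 28*-27)=966, (28*12 - 11*-30)=666, (11*18 - -8*12)=294, (-8*-19 - -8*18)=296; twice the area = |2305| = 2305; area = 2305/2; answer 2305/2
Step 2: R1 = 2305/2; threaded value p + q = 2307; d = 5; total draws C(10,2) = 45; favorable C(5,2) = 10; P = 2/9; answer 2/9
Step 3: R2 = 2/9; threaded value p + q = 11; w = -25; f(2) = -2*(-6) - 1*(-25) = 37; iterating: f(2)=37, f(3)=-68, f(4)=99, f(5)=-130, f(6)=161, f(7)=-192, f(8)=223, f(9)=-254, f(10)=285, f(11)=-316, f(12)=347; answer 347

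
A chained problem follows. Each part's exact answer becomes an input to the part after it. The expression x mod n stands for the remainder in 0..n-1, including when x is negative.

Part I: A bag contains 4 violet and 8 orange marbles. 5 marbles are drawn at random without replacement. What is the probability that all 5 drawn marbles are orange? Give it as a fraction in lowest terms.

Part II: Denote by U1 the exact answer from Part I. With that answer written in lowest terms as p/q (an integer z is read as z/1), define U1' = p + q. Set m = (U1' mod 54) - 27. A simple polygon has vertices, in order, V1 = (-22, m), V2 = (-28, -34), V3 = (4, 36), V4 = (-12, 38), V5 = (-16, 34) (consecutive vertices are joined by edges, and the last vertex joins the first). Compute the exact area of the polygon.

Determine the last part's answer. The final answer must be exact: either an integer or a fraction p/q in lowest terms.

Part I: total draws C(12,5) = 792; favorable C(8,5) = 56; P = 7/99; answer 7/99
Part II: U1 = 7/99; threaded value p + q = 106; m = 25; cross terms: (-22*-34 - -28*25)=1448, (-28*36 - 4*-34)=-872, (4*38 - -12*36)=584, (-12*34 - -16*38)=200, (-16*25 - -22*34)=348; twice the area = |1708| = 1708; area = 854; answer 854

854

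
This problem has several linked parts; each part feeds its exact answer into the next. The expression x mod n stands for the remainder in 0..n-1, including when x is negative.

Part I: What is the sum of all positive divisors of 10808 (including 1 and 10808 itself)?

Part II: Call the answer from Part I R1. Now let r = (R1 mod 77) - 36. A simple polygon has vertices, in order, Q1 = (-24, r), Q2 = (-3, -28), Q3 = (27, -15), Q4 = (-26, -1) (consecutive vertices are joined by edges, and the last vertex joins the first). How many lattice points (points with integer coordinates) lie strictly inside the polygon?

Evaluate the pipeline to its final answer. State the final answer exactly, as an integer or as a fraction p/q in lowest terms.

629

Part I: 10808 = 2^3 * 7 * 193; sigma = (1 + 2 + 4 + 8) * (1 + 7) * (1 + 193) = 15 * 8 * 194 = 23280; answer 23280
Part II: R1 = 23280; r = -10; cross terms: (-24*-28 - -3*-10)=642, (-3*-15 - 27*-28)=801, (27*-1 - -26*-15)=-417, (-26*-10 - -24*-1)=236; twice the area = |1262| = 1262; area = 631; boundary points = 3 + 1 + 1 + 1 = 6; strictly interior points = area - boundary/2 + 1 = 629; answer 629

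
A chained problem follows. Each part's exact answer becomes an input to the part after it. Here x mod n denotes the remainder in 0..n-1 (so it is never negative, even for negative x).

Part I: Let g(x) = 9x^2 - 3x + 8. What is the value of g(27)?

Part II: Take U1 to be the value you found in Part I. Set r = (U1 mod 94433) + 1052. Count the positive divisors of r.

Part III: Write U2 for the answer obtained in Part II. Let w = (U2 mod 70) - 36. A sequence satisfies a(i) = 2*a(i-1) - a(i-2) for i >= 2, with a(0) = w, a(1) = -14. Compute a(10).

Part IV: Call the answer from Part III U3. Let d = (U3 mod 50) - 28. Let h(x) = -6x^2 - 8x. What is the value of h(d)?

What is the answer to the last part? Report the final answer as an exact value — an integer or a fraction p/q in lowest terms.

-520

Part I: 9*(27)^2 - 3*(27)^1 + 8 = (6561) + (-81) + (8) = 6488; answer 6488
Part II: U1 = 6488; r = 7540; 7540 = 2^2 * 5 * 13 * 29; number of divisors = (2+1) * (1+1) * (1+1) * (1+1) = 24; answer 24
Part III: U2 = 24; w = -12; a(2) = 2*(-14) - 1*(-12) = -16; iterating: a(2)=-16, a(3)=-18, a(4)=-20, a(5)=-22, a(6)=-24, a(7)=-26, a(8)=-28, a(9)=-30, a(10)=-32; answer -32
Part IV: U3 = -32; d = -10; -6*(-10)^2 - 8*(-10)^1 = (-600) + (80) = -520; answer -520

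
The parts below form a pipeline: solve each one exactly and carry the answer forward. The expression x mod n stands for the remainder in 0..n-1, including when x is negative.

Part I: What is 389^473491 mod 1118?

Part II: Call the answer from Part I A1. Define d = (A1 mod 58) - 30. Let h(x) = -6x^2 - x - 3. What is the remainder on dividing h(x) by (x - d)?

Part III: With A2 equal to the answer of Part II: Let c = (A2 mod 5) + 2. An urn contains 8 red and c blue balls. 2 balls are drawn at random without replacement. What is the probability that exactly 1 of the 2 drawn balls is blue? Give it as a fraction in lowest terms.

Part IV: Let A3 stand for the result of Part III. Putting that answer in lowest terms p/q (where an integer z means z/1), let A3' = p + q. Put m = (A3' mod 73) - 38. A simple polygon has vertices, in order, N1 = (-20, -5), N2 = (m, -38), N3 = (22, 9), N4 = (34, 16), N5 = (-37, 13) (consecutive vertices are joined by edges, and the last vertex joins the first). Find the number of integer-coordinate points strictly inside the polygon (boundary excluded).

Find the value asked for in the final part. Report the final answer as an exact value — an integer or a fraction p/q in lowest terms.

Part I: squarings mod 1118: 389^1=389, 389^2=391, 389^4=833, 389^8=729, 389^16=391, 389^32=833, 389^64=729, 389^128=391, 389^256=833, 389^512=729, 389^1024=391, 389^2048=833, 389^4096=729, 389^8192=391, 389^16384=833, 389^32768=729, 389^65536=391, 389^131072=833, 389^262144=729; 389^473491 = 389^1 * 389^2 * 389^16 * 389^128 * 389^256 * 389^2048 * 389^4096 * 389^8192 * 389^65536 * 389^131072 * 389^262144 = 285 (mod 1118); answer 285
Part II: A1 = 285; d = 23; remainder = value at the root: -6*(23)^2 - 1*(23)^1 - 3 = (-3174) + (-23) + (-3) = -3200; answer -3200
Part III: A2 = -3200; c = 2; total draws C(10,2) = 45; favorable C(2,1)*C(8,1) = 16; P = 16/45; answer 16/45
Part IV: A3 = 16/45; threaded value p + q = 61; m = 23; cross terms: (-20*-38 - 23*-5)=875, (23*9 - 22*-38)=1043, (22*16 - 34*9)=46, (34*13 - -37*16)=1034, (-37*-5 - -20*13)=445; twice the area = |3443| = 3443; area = 3443/2; boundary points = 1 + 1 + 1 + 1 + 1 = 5; strictly interior points = area - boundary/2 + 1 = 1720; answer 1720

1720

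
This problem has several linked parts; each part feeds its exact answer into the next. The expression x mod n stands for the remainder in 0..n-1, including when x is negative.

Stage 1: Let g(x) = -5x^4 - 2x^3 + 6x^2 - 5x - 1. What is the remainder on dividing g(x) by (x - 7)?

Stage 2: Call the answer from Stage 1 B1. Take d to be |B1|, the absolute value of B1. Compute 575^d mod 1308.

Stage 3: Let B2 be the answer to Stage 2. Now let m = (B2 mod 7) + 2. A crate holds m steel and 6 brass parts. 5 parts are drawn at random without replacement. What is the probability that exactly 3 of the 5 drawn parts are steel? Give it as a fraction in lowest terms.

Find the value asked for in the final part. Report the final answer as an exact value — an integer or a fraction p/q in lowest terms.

Stage 1: remainder = value at the root: -5*(7)^4 - 2*(7)^3 + 6*(7)^2 - 5*(7)^1 - 1 = (-12005) + (-686) + (294) + (-35) + (-1) = -12433; answer -12433
Stage 2: B1 = -12433; d = 12433; squarings mod 1308: 575^1=575, 575^2=1009, 575^4=457, 575^8=877, 575^16=25, 575^32=625, 575^64=841, 575^128=961, 575^256=73, 575^512=97, 575^1024=253, 575^2048=1225, 575^4096=349, 575^8192=157; 575^12433 = 575^1 * 575^16 * 575^128 * 575^4096 * 575^8192 = 1079 (mod 1308); answer 1079
Stage 3: B2 = 1079; m = 3; total draws C(9,5) = 126; favorable C(3,3)*C(6,2) = 15; P = 5/42; answer 5/42

5/42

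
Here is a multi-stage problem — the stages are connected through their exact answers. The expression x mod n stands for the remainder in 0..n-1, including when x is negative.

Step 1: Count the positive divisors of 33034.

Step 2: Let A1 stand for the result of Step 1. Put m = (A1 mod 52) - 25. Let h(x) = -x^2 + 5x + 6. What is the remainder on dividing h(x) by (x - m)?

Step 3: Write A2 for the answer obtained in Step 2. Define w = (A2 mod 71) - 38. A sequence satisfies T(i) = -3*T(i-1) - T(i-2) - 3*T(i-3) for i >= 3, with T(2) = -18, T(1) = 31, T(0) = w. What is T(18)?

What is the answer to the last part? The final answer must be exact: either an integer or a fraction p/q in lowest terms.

Step 1: 33034 = 2 * 83 * 199; number of divisors = (1+1) * (1+1) * (1+1) = 8; answer 8
Step 2: A1 = 8; m = -17; remainder = value at the root: -1*(-17)^2 + 5*(-17)^1 + 6 = (-289) + (-85) + (6) = -368; answer -368
Step 3: A2 = -368; w = 20; T(3) = -3*(-18) - 1*(31) - 3*(20) = -37; iterating: T(3)=-37, T(4)=36, T(5)=-17, T(6)=126, T(7)=-469, T(8)=1332, T(9)=-3905, T(10)=11790, T(11)=-35461, T(12)=106308, T(13)=-318833, T(14)=956574, T(15)=-2869813, T(16)=8609364, T(17)=-25828001, T(18)=77484078; answer 77484078

77484078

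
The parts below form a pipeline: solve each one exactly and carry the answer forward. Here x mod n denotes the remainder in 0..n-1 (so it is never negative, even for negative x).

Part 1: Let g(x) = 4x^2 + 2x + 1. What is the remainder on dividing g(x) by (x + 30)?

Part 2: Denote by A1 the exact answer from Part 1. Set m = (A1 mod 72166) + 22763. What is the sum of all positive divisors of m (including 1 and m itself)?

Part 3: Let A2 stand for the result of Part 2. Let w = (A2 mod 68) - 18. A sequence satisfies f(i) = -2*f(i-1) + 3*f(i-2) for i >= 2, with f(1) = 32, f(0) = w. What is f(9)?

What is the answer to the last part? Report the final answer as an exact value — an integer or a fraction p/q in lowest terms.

Part 1: remainder = value at the root: 4*(-30)^2 + 2*(-30)^1 + 1 = (3600) + (-60) + (1) = 3541; answer 3541
Part 2: A1 = 3541; m = 26304; 26304 = 2^6 * 3 * 137; sigma = (1 + 2 + 4 + 8 + 16 + 32 + 64) * (1 + 3) * (1 + 137) = 127 * 4 * 138 = 70104; answer 70104
Part 3: A2 = 70104; w = 46; f(2) = -2*(32) + 3*(46) = 74; iterating: f(2)=74, f(3)=-52, f(4)=326, f(5)=-808, f(6)=2594, f(7)=-7612, f(8)=23006, f(9)=-68848; answer -68848

-68848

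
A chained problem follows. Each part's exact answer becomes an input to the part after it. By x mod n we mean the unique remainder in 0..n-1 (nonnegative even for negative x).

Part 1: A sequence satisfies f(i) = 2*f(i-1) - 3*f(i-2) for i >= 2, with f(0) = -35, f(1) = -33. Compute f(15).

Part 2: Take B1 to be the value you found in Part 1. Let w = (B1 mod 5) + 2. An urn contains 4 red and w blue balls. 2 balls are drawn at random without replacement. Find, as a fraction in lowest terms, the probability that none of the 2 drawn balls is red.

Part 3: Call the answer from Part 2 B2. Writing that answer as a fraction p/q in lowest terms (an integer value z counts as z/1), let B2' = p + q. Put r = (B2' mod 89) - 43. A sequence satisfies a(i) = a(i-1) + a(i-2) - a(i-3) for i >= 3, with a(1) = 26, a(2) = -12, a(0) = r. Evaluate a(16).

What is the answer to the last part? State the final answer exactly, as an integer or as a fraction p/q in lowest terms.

44

Part 1: f(2) = 2*(-33) - 3*(-35) = 39; iterating: f(2)=39, f(3)=177, f(4)=237, f(5)=-57, f(6)=-825, f(7)=-1479, f(8)=-483, f(9)=3471, f(10)=8391, f(11)=6369, f(12)=-12435, f(13)=-43977, f(14)=-50649, f(15)=30633; answer 30633
Part 2: B1 = 30633; w = 5; total draws C(9,2) = 36; favorable C(5,2) = 10; P = 5/18; answer 5/18
Part 3: B2 = 5/18; threaded value p + q = 23; r = -20; a(3) = 1*(-12) + 1*(26) - 1*(-20) = 34; iterating: a(3)=34, a(4)=-4, a(5)=42, a(6)=4, a(7)=50, a(8)=12, a(9)=58, a(10)=20, a(11)=66, a(12)=28, a(13)=74, a(14)=36, a(15)=82, a(16)=44; answer 44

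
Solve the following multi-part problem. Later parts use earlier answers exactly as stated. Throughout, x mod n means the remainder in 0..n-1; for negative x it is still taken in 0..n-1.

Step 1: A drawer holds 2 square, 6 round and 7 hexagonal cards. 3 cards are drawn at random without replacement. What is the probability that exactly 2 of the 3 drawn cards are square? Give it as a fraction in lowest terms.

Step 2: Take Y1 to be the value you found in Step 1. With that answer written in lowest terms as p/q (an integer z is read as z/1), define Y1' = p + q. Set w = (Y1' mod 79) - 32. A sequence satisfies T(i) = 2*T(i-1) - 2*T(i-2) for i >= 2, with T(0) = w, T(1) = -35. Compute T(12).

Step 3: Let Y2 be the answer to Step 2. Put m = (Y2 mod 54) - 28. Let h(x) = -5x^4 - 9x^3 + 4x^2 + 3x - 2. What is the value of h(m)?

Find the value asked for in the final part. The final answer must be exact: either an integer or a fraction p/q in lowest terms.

-166644

Step 1: total draws C(15,3) = 455; favorable C(2,2)*C(13,1) = 13; P = 1/35; answer 1/35
Step 2: Y1 = 1/35; threaded value p + q = 36; w = 4; T(2) = 2*(-35) - 2*(4) = -78; iterating: T(2)=-78, T(3)=-86, T(4)=-16, T(5)=140, T(6)=312, T(7)=344, T(8)=64, T(9)=-560, T(10)=-1248, T(11)=-1376, T(12)=-256; answer -256
Step 3: Y2 = -256; m = -14; -5*(-14)^4 - 9*(-14)^3 + 4*(-14)^2 + 3*(-14)^1 - 2 = (-192080) + (24696) + (784) + (-42) + (-2) = -166644; answer -166644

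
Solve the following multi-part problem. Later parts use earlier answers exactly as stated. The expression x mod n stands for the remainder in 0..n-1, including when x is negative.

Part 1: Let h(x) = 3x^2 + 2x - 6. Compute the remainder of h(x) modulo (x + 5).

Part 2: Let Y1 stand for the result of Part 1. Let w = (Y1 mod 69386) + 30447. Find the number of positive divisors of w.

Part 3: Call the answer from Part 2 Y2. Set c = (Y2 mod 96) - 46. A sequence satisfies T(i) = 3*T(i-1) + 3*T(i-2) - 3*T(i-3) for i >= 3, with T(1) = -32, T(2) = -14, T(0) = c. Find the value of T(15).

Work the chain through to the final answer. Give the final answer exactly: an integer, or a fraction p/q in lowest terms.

Part 1: remainder = value at the root: 3*(-5)^2 + 2*(-5)^1 - 6 = (75) + (-10) + (-6) = 59; answer 59
Part 2: Y1 = 59; w = 30506; 30506 = 2 * 7 * 2179; number of divisors = (1+1) * (1+1) * (1+1) = 8; answer 8
Part 3: Y2 = 8; c = -38; T(3) = 3*(-14) + 3*(-32) - 3*(-38) = -24; iterating: T(3)=-24, T(4)=-18, T(5)=-84, T(6)=-234, T(7)=-900, T(8)=-3150, T(9)=-11448, T(10)=-41094, T(11)=-148176, T(12)=-533466, T(13)=-1921644, T(14)=-6920802, T(15)=-24926940; answer -24926940

-24926940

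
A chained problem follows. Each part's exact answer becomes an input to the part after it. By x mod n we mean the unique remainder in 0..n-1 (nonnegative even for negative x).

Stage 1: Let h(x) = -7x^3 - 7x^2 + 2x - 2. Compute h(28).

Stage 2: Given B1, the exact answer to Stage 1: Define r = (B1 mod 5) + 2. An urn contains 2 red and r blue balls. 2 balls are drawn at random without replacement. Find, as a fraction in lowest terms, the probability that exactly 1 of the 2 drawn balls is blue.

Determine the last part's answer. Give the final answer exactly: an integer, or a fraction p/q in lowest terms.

Stage 1: -7*(28)^3 - 7*(28)^2 + 2*(28)^1 - 2 = (-153664) + (-5488) + (56) + (-2) = -159098; answer -159098
Stage 2: B1 = -159098; r = 4; total draws C(6,2) = 15; favorable C(4,1)*C(2,1) = 8; P = 8/15; answer 8/15

8/15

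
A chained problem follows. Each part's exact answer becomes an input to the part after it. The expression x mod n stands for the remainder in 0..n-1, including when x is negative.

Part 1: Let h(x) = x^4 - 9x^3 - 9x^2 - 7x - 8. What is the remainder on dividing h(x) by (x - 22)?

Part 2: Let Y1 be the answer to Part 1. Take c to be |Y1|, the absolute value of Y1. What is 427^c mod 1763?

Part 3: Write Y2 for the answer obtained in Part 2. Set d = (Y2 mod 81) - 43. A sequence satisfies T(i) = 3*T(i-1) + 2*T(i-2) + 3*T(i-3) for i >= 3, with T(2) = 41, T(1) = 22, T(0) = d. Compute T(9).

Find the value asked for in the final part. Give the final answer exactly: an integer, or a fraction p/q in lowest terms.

Part 1: remainder = value at the root: 1*(22)^4 - 9*(22)^3 - 9*(22)^2 - 7*(22)^1 - 8 = (234256) + (-95832) + (-4356) + (-154) + (-8) = 133906; answer 133906
Part 2: Y1 = 133906; c = 133906; squarings mod 1763: 427^1=427, 427^2=740, 427^4=1070, 427^8=713, 427^16=625, 427^32=1002, 427^64=857, 427^128=1041, 427^256=1199, 427^512=756, 427^1024=324, 427^2048=959, 427^4096=1158, 427^8192=1084, 427^16384=898, 427^32768=713, 427^65536=625, 427^131072=1002; 427^133906 = 427^2 * 427^16 * 427^256 * 427^512 * 427^2048 * 427^131072 = 1386 (mod 1763); answer 1386
Part 3: Y2 = 1386; d = -34; T(3) = 3*(41) + 2*(22) + 3*(-34) = 65; iterating: T(3)=65, T(4)=343, T(5)=1282, T(6)=4727, T(7)=17774, T(8)=66622, T(9)=249595; answer 249595

249595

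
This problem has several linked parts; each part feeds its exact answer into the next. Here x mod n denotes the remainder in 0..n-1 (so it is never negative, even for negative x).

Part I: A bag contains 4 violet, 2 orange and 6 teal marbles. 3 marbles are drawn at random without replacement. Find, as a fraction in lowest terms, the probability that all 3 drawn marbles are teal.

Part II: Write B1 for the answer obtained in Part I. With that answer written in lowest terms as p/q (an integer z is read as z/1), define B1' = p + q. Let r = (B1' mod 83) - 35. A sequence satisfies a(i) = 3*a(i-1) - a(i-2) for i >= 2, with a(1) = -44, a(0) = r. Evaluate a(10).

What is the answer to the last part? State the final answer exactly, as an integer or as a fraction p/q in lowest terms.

Part I: total draws C(12,3) = 220; favorable C(6,3) = 20; P = 1/11; answer 1/11
Part II: B1 = 1/11; threaded value p + q = 12; r = -23; a(2) = 3*(-44) - 1*(-23) = -109; iterating: a(2)=-109, a(3)=-283, a(4)=-740, a(5)=-1937, a(6)=-5071, a(7)=-13276, a(8)=-34757, a(9)=-90995, a(10)=-238228; answer -238228

-238228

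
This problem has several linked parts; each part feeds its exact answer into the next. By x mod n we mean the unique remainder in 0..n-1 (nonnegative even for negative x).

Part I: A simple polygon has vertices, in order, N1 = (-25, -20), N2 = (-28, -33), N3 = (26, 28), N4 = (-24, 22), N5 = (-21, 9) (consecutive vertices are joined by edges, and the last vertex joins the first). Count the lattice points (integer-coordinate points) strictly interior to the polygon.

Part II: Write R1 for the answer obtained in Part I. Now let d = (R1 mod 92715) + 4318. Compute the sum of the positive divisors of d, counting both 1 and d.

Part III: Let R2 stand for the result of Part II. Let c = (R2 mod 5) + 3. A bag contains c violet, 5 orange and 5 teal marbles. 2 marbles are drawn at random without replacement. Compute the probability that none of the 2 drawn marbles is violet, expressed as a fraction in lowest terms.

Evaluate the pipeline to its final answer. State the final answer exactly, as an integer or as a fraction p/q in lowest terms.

45/136

Part I: cross terms: (-25*-33 - -28*-20)=265, (-28*28 - 26*-33)=74, (26*22 - -24*28)=1244, (-24*9 - -21*22)=246, (-21*-20 - -25*9)=645; twice the area = |2474| = 2474; area = 1237; boundary points = 1 + 1 + 2 + 1 + 1 = 6; strictly interior points = area - boundary/2 + 1 = 1235; answer 1235
Part II: R1 = 1235; d = 5553; 5553 = 3^2 * 617; sigma = (1 + 3 + 9) * (1 + 617) = 13 * 618 = 8034; answer 8034
Part III: R2 = 8034; c = 7; total draws C(17,2) = 136; favorable C(10,2) = 45; P = 45/136; answer 45/136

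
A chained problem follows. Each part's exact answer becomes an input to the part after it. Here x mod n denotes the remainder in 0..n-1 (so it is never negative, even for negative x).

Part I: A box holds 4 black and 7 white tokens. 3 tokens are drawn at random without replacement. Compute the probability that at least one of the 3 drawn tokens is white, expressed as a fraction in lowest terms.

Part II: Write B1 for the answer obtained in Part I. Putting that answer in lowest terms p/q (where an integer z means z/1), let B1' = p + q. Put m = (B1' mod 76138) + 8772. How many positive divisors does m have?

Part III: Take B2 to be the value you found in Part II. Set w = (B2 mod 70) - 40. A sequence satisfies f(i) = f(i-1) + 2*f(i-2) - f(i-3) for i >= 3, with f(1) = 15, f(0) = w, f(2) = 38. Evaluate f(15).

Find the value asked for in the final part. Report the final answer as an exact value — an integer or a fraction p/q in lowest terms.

Part I: total draws C(11,3) = 165; complement C(4,3) = 4; favorable 165 - 4 = 161; P = 161/165; answer 161/165
Part II: B1 = 161/165; threaded value p + q = 326; m = 9098; 9098 = 2 * 4549; number of divisors = (1+1) * (1+1) = 4; answer 4
Part III: B2 = 4; w = -36; f(3) = 1*(38) + 2*(15) - 1*(-36) = 104; iterating: f(3)=104, f(4)=165, f(5)=335, f(6)=561, f(7)=1066, f(8)=1853, f(9)=3424, f(10)=6064, f(11)=11059, f(12)=19763, f(13)=35817, f(14)=64284, f(15)=116155; answer 116155

116155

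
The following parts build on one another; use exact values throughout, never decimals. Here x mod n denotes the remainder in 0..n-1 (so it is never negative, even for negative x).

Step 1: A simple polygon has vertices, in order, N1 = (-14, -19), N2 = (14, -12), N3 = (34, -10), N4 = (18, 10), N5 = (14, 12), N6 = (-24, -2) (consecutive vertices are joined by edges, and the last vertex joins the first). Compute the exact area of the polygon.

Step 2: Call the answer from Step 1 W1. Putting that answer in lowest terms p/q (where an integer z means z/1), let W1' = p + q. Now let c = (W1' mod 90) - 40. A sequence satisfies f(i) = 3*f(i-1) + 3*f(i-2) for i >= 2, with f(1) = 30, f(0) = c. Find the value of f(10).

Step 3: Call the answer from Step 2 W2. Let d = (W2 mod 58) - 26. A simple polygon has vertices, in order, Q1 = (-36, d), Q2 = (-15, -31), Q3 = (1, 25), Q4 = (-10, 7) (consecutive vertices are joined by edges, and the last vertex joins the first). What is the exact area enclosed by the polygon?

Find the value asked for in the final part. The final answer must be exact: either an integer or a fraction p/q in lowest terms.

Step 1: cross terms: (-14*-12 - 14*-19)=434, (14*-10 - 34*-12)=268, (34*10 - 18*-10)=520, (18*12 - 14*10)=76, (14*-2 - -24*12)=260, (-24*-19 - -14*-2)=428; twice the area = |1986| = 1986; area = 993; answer 993
Step 2: W1 = 993; threaded value p + q = 994; c = -36; f(2) = 3*(30) + 3*(-36) = -18; iterating: f(2)=-18, f(3)=36, f(4)=54, f(5)=270, f(6)=972, f(7)=3726, f(8)=14094, f(9)=53460, f(10)=202662; answer 202662
Step 3: W2 = 202662; d = -16; cross terms: (-36*-31 - -15*-16)=876, (-15*25 - 1*-31)=-344, (1*7 - -10*25)=257, (-10*-16 - -36*7)=412; twice the area = |1201| = 1201; area = 1201/2; answer 1201/2

1201/2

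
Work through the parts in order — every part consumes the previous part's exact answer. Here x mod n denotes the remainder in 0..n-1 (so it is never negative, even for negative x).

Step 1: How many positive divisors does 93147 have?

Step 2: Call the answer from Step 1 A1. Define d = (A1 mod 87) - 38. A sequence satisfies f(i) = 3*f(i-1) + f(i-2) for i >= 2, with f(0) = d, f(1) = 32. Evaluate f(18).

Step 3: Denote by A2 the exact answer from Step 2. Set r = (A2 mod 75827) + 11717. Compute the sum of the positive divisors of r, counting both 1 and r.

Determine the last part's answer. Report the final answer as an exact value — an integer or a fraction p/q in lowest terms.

117120

Step 1: 93147 = 3 * 61 * 509; number of divisors = (1+1) * (1+1) * (1+1) = 8; answer 8
Step 2: A1 = 8; d = -30; f(2) = 3*(32) + 1*(-30) = 66; iterating: f(2)=66, f(3)=230, f(4)=756, f(5)=2498, f(6)=8250, f(7)=27248, f(8)=89994, f(9)=297230, f(10)=981684, f(11)=3242282, f(12)=10708530, f(13)=35367872, f(14)=116812146, f(15)=385804310, f(16)=1274225076, f(17)=4208479538, f(18)=13899663690; answer 13899663690
Step 3: A2 = 13899663690; r = 55518; 55518 = 2 * 3 * 19 * 487; sigma = (1 + 2) * (1 + 3) * (1 + 19) * (1 + 487) = 3 * 4 * 20 * 488 = 117120; answer 117120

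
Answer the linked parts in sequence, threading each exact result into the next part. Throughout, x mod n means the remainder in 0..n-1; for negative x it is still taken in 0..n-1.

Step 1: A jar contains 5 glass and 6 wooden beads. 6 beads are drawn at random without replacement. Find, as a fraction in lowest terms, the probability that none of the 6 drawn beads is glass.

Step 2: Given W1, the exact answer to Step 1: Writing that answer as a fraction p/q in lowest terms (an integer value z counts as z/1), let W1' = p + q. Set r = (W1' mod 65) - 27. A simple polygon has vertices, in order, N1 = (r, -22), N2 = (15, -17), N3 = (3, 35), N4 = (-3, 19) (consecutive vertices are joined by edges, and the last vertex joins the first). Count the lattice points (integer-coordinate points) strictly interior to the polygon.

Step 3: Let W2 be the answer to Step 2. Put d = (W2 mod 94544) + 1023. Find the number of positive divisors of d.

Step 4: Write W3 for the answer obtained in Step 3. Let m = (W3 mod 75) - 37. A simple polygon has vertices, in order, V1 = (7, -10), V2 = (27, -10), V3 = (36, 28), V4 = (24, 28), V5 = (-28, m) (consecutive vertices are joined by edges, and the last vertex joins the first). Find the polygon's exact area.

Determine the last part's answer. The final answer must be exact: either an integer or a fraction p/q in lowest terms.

Step 1: total draws C(11,6) = 462; favorable C(6,6) = 1; P = 1/462; answer 1/462
Step 2: W1 = 1/462; threaded value p + q = 463; r = -19; cross terms: (-19*-17 - 15*-22)=653, (15*35 - 3*-17)=576, (3*19 - -3*35)=162, (-3*-22 - -19*19)=427; twice the area = |1818| = 1818; area = 909; boundary points = 1 + 4 + 2 + 1 = 8; strictly interior points = area - boundary/2 + 1 = 906; answer 906
Step 3: W2 = 906; d = 1929; 1929 = 3 * 643; number of divisors = (1+1) * (1+1) = 4; answer 4
Step 4: W3 = 4; m = -33; cross terms: (7*-10 - 27*-10)=200, (27*28 - 36*-10)=1116, (36*28 - 24*28)=336, (24*-33 - -28*28)=-8, (-28*-10 - 7*-33)=511; twice the area = |2155| = 2155; area = 2155/2; answer 2155/2

2155/2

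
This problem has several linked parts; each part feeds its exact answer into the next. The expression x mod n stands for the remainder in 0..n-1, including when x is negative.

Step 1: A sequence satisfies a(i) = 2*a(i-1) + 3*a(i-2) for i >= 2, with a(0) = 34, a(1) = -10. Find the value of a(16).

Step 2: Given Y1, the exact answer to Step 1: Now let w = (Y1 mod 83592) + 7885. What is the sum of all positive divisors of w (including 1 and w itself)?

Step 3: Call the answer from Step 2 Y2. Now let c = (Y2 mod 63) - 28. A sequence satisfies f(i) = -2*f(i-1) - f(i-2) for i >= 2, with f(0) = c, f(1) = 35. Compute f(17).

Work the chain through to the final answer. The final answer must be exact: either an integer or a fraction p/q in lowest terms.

771

Step 1: a(2) = 2*(-10) + 3*(34) = 82; iterating: a(2)=82, a(3)=134, a(4)=514, a(5)=1430, a(6)=4402, a(7)=13094, a(8)=39394, a(9)=118070, a(10)=354322, a(11)=1062854, a(12)=3188674, a(13)=9565910, a(14)=28697842, a(15)=86093414, a(16)=258280354; answer 258280354
Step 2: Y1 = 258280354; w = 72551; 72551 is prime, so its only divisors are 1 and 72551; sigma = 1 + 72551 = 72552; answer 72552
Step 3: Y2 = 72552; c = 11; f(2) = -2*(35) - 1*(11) = -81; iterating: f(2)=-81, f(3)=127, f(4)=-173, f(5)=219, f(6)=-265, f(7)=311, f(8)=-357, f(9)=403, f(10)=-449, f(11)=495, f(12)=-541, f(13)=587, f(14)=-633, f(15)=679, f(16)=-725, f(17)=771; answer 771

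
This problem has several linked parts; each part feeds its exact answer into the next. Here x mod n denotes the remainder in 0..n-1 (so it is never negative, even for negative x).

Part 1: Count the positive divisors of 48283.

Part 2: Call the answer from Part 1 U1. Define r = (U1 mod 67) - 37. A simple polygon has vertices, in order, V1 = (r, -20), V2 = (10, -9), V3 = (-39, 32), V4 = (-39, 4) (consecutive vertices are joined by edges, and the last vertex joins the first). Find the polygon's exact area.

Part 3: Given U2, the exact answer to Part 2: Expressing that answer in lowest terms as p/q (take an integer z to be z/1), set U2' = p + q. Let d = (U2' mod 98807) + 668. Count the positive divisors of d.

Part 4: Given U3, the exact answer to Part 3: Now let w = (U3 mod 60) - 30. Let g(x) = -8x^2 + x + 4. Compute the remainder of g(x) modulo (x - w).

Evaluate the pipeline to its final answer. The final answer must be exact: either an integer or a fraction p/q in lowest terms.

-806

Part 1: 48283 = 53 * 911; number of divisors = (1+1) * (1+1) = 4; answer 4
Part 2: U1 = 4; r = -33; cross terms: (-33*-9 - 10*-20)=497, (10*32 - -39*-9)=-31, (-39*4 - -39*32)=1092, (-39*-20 - -33*4)=912; twice the area = |2470| = 2470; area = 1235; answer 1235
Part 3: U2 = 1235; threaded value p + q = 1236; d = 1904; 1904 = 2^4 * 7 * 17; number of divisors = (4+1) * (1+1) * (1+1) = 20; answer 20
Part 4: U3 = 20; w = -10; remainder = value at the root: -8*(-10)^2 + 1*(-10)^1 + 4 = (-800) + (-10) + (4) = -806; answer -806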